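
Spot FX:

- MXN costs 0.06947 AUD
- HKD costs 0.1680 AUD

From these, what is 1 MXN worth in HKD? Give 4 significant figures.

MXN/HKD = 0.4135

1 MXN × 0.06947 = 0.06947 AUD
0.06947 AUD ÷ 0.1680 = 0.413512 HKD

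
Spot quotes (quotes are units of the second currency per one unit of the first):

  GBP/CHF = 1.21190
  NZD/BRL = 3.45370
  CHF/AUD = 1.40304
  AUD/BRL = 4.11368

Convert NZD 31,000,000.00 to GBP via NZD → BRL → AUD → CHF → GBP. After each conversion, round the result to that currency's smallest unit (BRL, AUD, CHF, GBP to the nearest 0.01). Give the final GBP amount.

NZD 31,000,000.00 × 3.45370 = BRL 107,064,700.00
BRL 107,064,700.00 ÷ 4.11368 = AUD 26,026,501.82
AUD 26,026,501.82 ÷ 1.40304 = CHF 18,550,078.27
CHF 18,550,078.27 ÷ 1.21190 = GBP 15,306,608.03

GBP 15,306,608.03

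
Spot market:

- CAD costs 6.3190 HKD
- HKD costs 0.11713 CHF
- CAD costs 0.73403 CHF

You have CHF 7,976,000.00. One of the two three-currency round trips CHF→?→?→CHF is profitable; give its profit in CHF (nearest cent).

Profitable loop is CHF → CAD → HKD → CHF:
CHF 7,976,000.00 ÷ 0.73403 = CAD 10,866,040.90
CAD 10,866,040.90 × 6.3190 = HKD 68,662,512.43
HKD 68,662,512.43 × 0.11713 = CHF 8,042,440.08
Profit = CHF 8,042,440.08 − CHF 7,976,000.00

Profit: CHF 66,440.08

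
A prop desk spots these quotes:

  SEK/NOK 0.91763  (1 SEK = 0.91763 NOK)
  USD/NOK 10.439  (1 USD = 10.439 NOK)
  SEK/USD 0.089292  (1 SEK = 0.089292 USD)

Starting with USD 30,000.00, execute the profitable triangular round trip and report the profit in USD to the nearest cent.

Profitable loop is USD → NOK → SEK → USD:
USD 30,000.00 × 10.439 = NOK 313,170.00
NOK 313,170.00 ÷ 0.91763 = SEK 341,281.34
SEK 341,281.34 × 0.089292 = USD 30,473.69
Profit = USD 30,473.69 − USD 30,000.00

Profit: USD 473.69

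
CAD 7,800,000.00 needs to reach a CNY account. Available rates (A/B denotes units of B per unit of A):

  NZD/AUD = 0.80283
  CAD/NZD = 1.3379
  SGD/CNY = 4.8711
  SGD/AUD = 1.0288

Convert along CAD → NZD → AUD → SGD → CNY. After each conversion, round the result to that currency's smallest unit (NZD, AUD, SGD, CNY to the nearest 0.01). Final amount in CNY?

CAD 7,800,000.00 × 1.3379 = NZD 10,435,620.00
NZD 10,435,620.00 × 0.80283 = AUD 8,378,028.80
AUD 8,378,028.80 ÷ 1.0288 = SGD 8,143,496.11
SGD 8,143,496.11 × 4.8711 = CNY 39,667,783.90

CNY 39,667,783.90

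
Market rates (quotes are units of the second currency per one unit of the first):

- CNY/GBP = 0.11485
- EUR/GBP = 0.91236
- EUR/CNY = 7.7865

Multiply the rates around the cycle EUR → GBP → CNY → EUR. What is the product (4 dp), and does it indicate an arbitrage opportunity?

1.0202 (arbitrage exists)

Around EUR → GBP → CNY → EUR: 1 × 0.91236 ÷ 0.11485 ÷ 7.7865 = 1.020218
Product > 1; profitable direction is EUR → GBP → CNY → EUR.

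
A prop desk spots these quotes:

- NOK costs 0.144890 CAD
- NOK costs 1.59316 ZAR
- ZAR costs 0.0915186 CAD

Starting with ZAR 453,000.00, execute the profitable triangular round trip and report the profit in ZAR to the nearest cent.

Profit: ZAR 2,856.92

Profitable loop is ZAR → CAD → NOK → ZAR:
ZAR 453,000.00 × 0.0915186 = CAD 41,457.93
CAD 41,457.93 ÷ 0.144890 = NOK 286,133.80
NOK 286,133.80 × 1.59316 = ZAR 455,856.92
Profit = ZAR 455,856.92 − ZAR 453,000.00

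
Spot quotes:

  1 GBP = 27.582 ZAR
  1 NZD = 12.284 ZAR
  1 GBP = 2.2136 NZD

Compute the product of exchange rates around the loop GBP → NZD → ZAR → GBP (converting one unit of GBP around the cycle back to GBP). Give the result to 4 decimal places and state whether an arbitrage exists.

0.9859 (arbitrage exists)

Around GBP → NZD → ZAR → GBP: 1 × 2.2136 × 12.284 ÷ 27.582 = 0.985855
Product < 1; profitable direction is GBP → ZAR → NZD → GBP.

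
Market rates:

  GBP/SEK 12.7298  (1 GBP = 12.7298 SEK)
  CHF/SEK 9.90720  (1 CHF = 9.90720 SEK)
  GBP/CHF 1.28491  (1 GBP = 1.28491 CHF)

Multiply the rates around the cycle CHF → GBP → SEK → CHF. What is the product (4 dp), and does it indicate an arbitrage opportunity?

1.0000 (no arbitrage)

Around CHF → GBP → SEK → CHF: 1 ÷ 1.28491 × 12.7298 ÷ 9.90720 = 0.999995
Product ≈ 1 (deviation 0.000%, within rounding noise).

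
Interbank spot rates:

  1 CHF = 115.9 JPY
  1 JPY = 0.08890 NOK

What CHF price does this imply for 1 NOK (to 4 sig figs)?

NOK/CHF = 0.09705

1 NOK ÷ 0.08890 = 11.2486 JPY
11.2486 JPY ÷ 115.9 = 0.0970543 CHF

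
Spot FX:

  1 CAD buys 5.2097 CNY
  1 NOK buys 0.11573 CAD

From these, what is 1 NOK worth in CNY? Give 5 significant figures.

NOK/CNY = 0.60292

1 NOK × 0.11573 = 0.11573 CAD
0.11573 CAD × 5.2097 = 0.602919 CNY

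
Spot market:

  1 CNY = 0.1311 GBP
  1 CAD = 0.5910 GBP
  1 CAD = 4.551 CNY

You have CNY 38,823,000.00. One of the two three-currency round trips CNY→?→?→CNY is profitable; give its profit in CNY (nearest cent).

Profit: CNY 370,237.41

Profitable loop is CNY → GBP → CAD → CNY:
CNY 38,823,000.00 × 0.1311 = GBP 5,089,695.30
GBP 5,089,695.30 ÷ 0.5910 = CAD 8,612,005.58
CAD 8,612,005.58 × 4.551 = CNY 39,193,237.41
Profit = CNY 39,193,237.41 − CNY 38,823,000.00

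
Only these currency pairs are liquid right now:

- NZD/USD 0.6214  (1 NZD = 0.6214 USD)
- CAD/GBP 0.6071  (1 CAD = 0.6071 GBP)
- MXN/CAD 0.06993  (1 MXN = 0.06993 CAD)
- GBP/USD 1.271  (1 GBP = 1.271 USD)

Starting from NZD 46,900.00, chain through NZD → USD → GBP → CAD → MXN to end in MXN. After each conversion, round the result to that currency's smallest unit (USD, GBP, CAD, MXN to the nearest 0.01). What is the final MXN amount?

MXN 540,100.82

NZD 46,900.00 × 0.6214 = USD 29,143.66
USD 29,143.66 ÷ 1.271 = GBP 22,929.71
GBP 22,929.71 ÷ 0.6071 = CAD 37,769.25
CAD 37,769.25 ÷ 0.06993 = MXN 540,100.82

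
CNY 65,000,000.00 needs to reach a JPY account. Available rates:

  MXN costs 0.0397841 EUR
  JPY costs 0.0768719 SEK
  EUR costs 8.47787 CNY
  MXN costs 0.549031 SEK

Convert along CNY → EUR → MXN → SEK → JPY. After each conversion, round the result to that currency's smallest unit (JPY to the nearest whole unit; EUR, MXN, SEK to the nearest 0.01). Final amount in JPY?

CNY 65,000,000.00 ÷ 8.47787 = EUR 7,667,020.14
EUR 7,667,020.14 ÷ 0.0397841 = MXN 192,715,686.42
MXN 192,715,686.42 × 0.549031 = SEK 105,806,886.03
SEK 105,806,886.03 ÷ 0.0768719 = JPY 1,376,405,241

JPY 1,376,405,241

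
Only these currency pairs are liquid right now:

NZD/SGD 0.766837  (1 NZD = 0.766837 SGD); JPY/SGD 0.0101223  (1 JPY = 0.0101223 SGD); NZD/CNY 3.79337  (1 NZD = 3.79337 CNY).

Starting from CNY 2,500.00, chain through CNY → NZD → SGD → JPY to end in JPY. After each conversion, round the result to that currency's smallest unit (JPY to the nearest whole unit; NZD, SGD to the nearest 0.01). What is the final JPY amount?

CNY 2,500.00 ÷ 3.79337 = NZD 659.04
NZD 659.04 × 0.766837 = SGD 505.38
SGD 505.38 ÷ 0.0101223 = JPY 49,927

JPY 49,927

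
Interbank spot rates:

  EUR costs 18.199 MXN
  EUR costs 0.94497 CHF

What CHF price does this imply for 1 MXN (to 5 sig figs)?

1 MXN ÷ 18.199 = 0.0549481 EUR
0.0549481 EUR × 0.94497 = 0.0519243 CHF

MXN/CHF = 0.051924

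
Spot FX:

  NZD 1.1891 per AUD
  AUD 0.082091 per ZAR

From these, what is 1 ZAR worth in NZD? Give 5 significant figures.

1 ZAR × 0.082091 = 0.082091 AUD
0.082091 AUD × 1.1891 = 0.0976144 NZD

ZAR/NZD = 0.097614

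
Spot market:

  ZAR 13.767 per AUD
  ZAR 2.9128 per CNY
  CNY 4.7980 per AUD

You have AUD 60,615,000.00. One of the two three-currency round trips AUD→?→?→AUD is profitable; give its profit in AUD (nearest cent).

Profit: AUD 918,512.52

Profitable loop is AUD → CNY → ZAR → AUD:
AUD 60,615,000.00 × 4.7980 = CNY 290,830,770.00
CNY 290,830,770.00 × 2.9128 = ZAR 847,131,866.86
ZAR 847,131,866.86 ÷ 13.767 = AUD 61,533,512.52
Profit = AUD 61,533,512.52 − AUD 60,615,000.00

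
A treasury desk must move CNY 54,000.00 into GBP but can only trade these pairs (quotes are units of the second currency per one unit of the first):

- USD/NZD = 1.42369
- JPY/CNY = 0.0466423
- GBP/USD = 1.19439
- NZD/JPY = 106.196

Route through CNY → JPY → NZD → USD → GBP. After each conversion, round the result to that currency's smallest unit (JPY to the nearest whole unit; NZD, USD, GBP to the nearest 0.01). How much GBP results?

GBP 6,411.26

CNY 54,000.00 ÷ 0.0466423 = JPY 1,157,747
JPY 1,157,747 ÷ 106.196 = NZD 10,901.98
NZD 10,901.98 ÷ 1.42369 = USD 7,657.55
USD 7,657.55 ÷ 1.19439 = GBP 6,411.26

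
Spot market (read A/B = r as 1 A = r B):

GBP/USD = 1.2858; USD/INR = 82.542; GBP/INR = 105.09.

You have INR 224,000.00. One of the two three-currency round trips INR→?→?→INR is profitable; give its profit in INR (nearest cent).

Profitable loop is INR → GBP → USD → INR:
INR 224,000.00 ÷ 105.09 = GBP 2,131.51
GBP 2,131.51 × 1.2858 = USD 2,740.69
USD 2,740.69 × 82.542 = INR 226,222.10
Profit = INR 226,222.10 − INR 224,000.00

Profit: INR 2,222.10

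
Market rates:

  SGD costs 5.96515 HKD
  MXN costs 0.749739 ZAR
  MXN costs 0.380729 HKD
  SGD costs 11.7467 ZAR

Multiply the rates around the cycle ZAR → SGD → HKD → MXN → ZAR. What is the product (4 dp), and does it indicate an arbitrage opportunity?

Around ZAR → SGD → HKD → MXN → ZAR: 1 ÷ 11.7467 × 5.96515 ÷ 0.380729 × 0.749739 = 0.999999
Product ≈ 1 (deviation 0.000%, within rounding noise).

1.0000 (no arbitrage)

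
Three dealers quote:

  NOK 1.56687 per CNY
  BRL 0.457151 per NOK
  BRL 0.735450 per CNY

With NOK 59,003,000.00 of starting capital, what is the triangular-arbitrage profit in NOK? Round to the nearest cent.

Profit: NOK 1,577,744.55

Profitable loop is NOK → CNY → BRL → NOK:
NOK 59,003,000.00 ÷ 1.56687 = CNY 37,656,602.02
CNY 37,656,602.02 × 0.735450 = BRL 27,694,547.95
BRL 27,694,547.95 ÷ 0.457151 = NOK 60,580,744.55
Profit = NOK 60,580,744.55 − NOK 59,003,000.00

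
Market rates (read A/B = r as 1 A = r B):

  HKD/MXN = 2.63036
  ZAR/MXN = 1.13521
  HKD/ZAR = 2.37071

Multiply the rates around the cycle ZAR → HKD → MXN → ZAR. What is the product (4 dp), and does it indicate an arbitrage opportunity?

0.9774 (arbitrage exists)

Around ZAR → HKD → MXN → ZAR: 1 ÷ 2.37071 × 2.63036 ÷ 1.13521 = 0.977373
Product < 1; profitable direction is ZAR → MXN → HKD → ZAR.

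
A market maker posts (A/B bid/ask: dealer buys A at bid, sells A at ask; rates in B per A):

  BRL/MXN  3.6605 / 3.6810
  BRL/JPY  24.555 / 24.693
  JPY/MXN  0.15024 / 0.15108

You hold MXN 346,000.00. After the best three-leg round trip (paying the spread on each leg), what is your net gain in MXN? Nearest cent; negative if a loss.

Best loop MXN → BRL → JPY → MXN:
MXN 346,000.00 ÷ 3.6810 (buy BRL at ask) = BRL 93,996.20
BRL 93,996.20 × 24.555 (sell BRL at bid) = JPY 2,308,077
JPY 2,308,077 × 0.15024 (sell JPY at bid) = MXN 346,765.43

Net profit: MXN 765.43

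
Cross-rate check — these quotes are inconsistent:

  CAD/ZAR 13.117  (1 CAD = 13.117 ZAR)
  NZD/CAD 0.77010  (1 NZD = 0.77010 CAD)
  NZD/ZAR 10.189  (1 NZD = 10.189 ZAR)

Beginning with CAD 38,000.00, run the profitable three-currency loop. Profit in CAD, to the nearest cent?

Profitable loop is CAD → NZD → ZAR → CAD:
CAD 38,000.00 ÷ 0.77010 = NZD 49,344.24
NZD 49,344.24 × 10.189 = ZAR 502,768.47
ZAR 502,768.47 ÷ 13.117 = CAD 38,329.53
Profit = CAD 38,329.53 − CAD 38,000.00

Profit: CAD 329.53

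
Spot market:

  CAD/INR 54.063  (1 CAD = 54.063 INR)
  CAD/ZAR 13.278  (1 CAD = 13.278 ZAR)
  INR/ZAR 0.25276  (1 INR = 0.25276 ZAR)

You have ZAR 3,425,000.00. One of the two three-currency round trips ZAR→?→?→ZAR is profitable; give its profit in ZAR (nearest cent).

Profitable loop is ZAR → CAD → INR → ZAR:
ZAR 3,425,000.00 ÷ 13.278 = CAD 257,945.47
CAD 257,945.47 × 54.063 = INR 13,945,306.15
INR 13,945,306.15 × 0.25276 = ZAR 3,524,815.58
Profit = ZAR 3,524,815.58 − ZAR 3,425,000.00

Profit: ZAR 99,815.58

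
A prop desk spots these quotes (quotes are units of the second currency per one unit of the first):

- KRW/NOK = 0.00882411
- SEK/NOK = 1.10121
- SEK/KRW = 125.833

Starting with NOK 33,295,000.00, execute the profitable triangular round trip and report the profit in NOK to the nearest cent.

Profitable loop is NOK → SEK → KRW → NOK:
NOK 33,295,000.00 ÷ 1.10121 = SEK 30,234,923.40
SEK 30,234,923.40 × 125.833 = KRW 3,804,551,116
KRW 3,804,551,116 × 0.00882411 = NOK 33,571,777.55
Profit = NOK 33,571,777.55 − NOK 33,295,000.00

Profit: NOK 276,777.55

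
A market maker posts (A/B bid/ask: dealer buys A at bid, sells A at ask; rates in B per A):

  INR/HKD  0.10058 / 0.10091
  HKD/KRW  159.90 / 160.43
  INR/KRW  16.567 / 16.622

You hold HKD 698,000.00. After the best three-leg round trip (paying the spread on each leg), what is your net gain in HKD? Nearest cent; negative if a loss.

Net profit: HKD 16,298.12

Best loop HKD → INR → KRW → HKD:
HKD 698,000.00 ÷ 0.10091 (buy INR at ask) = INR 6,917,054.80
INR 6,917,054.80 × 16.567 (sell INR at bid) = KRW 114,594,847
KRW 114,594,847 ÷ 160.43 (buy HKD at ask) = HKD 714,298.12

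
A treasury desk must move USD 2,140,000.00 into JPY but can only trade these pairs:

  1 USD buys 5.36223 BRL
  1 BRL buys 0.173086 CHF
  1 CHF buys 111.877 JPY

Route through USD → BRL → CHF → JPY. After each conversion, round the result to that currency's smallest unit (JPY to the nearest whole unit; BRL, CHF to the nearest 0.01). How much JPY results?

USD 2,140,000.00 × 5.36223 = BRL 11,475,172.20
BRL 11,475,172.20 × 0.173086 = CHF 1,986,191.66
CHF 1,986,191.66 × 111.877 = JPY 222,209,164

JPY 222,209,164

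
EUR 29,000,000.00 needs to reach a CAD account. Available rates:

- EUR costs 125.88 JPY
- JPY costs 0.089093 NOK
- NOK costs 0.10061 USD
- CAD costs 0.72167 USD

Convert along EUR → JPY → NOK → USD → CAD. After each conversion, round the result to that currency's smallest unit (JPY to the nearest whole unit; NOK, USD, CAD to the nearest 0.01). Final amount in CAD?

EUR 29,000,000.00 × 125.88 = JPY 3,650,520,000
JPY 3,650,520,000 × 0.089093 = NOK 325,235,778.36
NOK 325,235,778.36 × 0.10061 = USD 32,721,971.66
USD 32,721,971.66 ÷ 0.72167 = CAD 45,342,014.58

CAD 45,342,014.58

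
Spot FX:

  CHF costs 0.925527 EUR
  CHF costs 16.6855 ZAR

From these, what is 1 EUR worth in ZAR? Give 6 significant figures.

1 EUR ÷ 0.925527 = 1.08047 CHF
1.08047 CHF × 16.6855 = 18.0281 ZAR

EUR/ZAR = 18.0281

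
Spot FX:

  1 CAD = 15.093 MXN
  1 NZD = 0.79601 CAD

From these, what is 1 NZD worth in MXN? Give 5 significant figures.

NZD/MXN = 12.014

1 NZD × 0.79601 = 0.79601 CAD
0.79601 CAD × 15.093 = 12.0142 MXN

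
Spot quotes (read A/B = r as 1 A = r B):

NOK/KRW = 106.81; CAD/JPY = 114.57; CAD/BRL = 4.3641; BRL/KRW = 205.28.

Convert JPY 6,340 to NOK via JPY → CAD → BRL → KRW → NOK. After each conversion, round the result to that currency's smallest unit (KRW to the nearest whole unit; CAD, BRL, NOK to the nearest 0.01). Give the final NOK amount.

JPY 6,340 ÷ 114.57 = CAD 55.34
CAD 55.34 × 4.3641 = BRL 241.51
BRL 241.51 × 205.28 = KRW 49,577
KRW 49,577 ÷ 106.81 = NOK 464.16

NOK 464.16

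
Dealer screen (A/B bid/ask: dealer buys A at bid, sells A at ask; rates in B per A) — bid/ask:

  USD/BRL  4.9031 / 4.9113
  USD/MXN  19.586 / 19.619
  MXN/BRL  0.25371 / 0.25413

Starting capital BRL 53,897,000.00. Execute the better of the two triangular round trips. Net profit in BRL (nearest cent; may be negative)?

Best loop BRL → USD → MXN → BRL:
BRL 53,897,000.00 ÷ 4.9113 (buy USD at ask) = USD 10,974,080.18
USD 10,974,080.18 × 19.586 (sell USD at bid) = MXN 214,938,334.45
MXN 214,938,334.45 × 0.25371 (sell MXN at bid) = BRL 54,532,004.83

Net profit: BRL 635,004.83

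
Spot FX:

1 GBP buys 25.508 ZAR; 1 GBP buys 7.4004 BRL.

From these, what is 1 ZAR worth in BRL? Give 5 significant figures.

ZAR/BRL = 0.29012

1 ZAR ÷ 25.508 = 0.0392034 GBP
0.0392034 GBP × 7.4004 = 0.290121 BRL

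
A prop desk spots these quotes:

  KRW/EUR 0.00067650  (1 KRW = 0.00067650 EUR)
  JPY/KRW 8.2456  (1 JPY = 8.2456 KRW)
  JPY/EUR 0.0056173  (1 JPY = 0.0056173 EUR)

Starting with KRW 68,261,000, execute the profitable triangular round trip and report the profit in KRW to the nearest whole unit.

Profitable loop is KRW → JPY → EUR → KRW:
KRW 68,261,000 ÷ 8.2456 = JPY 8,278,476
JPY 8,278,476 × 0.0056173 = EUR 46,502.68
EUR 46,502.68 ÷ 0.00067650 = KRW 68,740,107
Profit = KRW 68,740,107 − KRW 68,261,000

Profit: KRW 479,107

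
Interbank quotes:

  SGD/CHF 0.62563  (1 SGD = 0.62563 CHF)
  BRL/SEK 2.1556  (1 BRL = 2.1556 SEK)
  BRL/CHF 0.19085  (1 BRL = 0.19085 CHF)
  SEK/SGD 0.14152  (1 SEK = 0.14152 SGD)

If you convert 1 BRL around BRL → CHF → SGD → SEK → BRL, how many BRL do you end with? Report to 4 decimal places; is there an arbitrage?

1.0000 (no arbitrage)

Around BRL → CHF → SGD → SEK → BRL: 1 × 0.19085 ÷ 0.62563 ÷ 0.14152 ÷ 2.1556 = 0.999974
Product ≈ 1 (deviation 0.003%, within rounding noise).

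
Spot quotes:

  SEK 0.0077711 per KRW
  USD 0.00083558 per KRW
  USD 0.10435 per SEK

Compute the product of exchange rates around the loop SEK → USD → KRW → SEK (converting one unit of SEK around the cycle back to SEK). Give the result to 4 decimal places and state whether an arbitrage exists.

Around SEK → USD → KRW → SEK: 1 × 0.10435 ÷ 0.00083558 × 0.0077711 = 0.970481
Product < 1; profitable direction is SEK → KRW → USD → SEK.

0.9705 (arbitrage exists)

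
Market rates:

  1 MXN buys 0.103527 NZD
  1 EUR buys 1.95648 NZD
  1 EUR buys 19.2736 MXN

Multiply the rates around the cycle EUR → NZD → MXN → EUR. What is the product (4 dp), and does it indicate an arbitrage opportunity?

0.9805 (arbitrage exists)

Around EUR → NZD → MXN → EUR: 1 × 1.95648 ÷ 0.103527 ÷ 19.2736 = 0.980526
Product < 1; profitable direction is EUR → MXN → NZD → EUR.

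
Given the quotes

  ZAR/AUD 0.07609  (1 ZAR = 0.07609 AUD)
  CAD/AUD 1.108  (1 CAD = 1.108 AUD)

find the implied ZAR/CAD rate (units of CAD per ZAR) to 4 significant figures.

ZAR/CAD = 0.06867

1 ZAR × 0.07609 = 0.07609 AUD
0.07609 AUD ÷ 1.108 = 0.0686733 CAD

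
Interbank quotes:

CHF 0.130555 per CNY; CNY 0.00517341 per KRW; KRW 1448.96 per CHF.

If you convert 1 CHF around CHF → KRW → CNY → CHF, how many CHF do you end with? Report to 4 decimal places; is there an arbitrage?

Around CHF → KRW → CNY → CHF: 1 × 1448.96 × 0.00517341 × 0.130555 = 0.978649
Product < 1; profitable direction is CHF → CNY → KRW → CHF.

0.9786 (arbitrage exists)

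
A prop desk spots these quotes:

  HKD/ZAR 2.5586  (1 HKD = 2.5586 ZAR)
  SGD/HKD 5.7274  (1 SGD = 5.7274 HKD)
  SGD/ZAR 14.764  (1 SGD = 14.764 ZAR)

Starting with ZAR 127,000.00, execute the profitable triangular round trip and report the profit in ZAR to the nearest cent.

Profit: ZAR 952.23

Profitable loop is ZAR → HKD → SGD → ZAR:
ZAR 127,000.00 ÷ 2.5586 = HKD 49,636.52
HKD 49,636.52 ÷ 5.7274 = SGD 8,666.50
SGD 8,666.50 × 14.764 = ZAR 127,952.23
Profit = ZAR 127,952.23 − ZAR 127,000.00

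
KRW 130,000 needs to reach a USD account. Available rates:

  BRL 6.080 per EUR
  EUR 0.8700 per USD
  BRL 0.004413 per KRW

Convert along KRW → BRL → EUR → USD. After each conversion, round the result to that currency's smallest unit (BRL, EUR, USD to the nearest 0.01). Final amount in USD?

KRW 130,000 × 0.004413 = BRL 573.69
BRL 573.69 ÷ 6.080 = EUR 94.36
EUR 94.36 ÷ 0.8700 = USD 108.46

USD 108.46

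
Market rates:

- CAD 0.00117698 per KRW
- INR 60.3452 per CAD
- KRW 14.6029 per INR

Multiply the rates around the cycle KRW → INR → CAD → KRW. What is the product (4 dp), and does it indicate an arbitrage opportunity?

0.9642 (arbitrage exists)

Around KRW → INR → CAD → KRW: 1 ÷ 14.6029 ÷ 60.3452 ÷ 0.00117698 = 0.964160
Product < 1; profitable direction is KRW → CAD → INR → KRW.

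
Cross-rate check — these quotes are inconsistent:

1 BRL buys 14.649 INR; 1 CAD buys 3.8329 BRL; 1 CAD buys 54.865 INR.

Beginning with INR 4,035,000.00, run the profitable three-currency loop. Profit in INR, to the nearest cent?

Profitable loop is INR → CAD → BRL → INR:
INR 4,035,000.00 ÷ 54.865 = CAD 73,544.15
CAD 73,544.15 × 3.8329 = BRL 281,887.39
BRL 281,887.39 × 14.649 = INR 4,129,368.34
Profit = INR 4,129,368.34 − INR 4,035,000.00

Profit: INR 94,368.34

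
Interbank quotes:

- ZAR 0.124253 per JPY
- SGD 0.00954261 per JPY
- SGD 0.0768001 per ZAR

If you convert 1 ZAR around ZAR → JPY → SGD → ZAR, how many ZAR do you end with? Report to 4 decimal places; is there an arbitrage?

Around ZAR → JPY → SGD → ZAR: 1 ÷ 0.124253 × 0.00954261 ÷ 0.0768001 = 0.999997
Product ≈ 1 (deviation 0.000%, within rounding noise).

1.0000 (no arbitrage)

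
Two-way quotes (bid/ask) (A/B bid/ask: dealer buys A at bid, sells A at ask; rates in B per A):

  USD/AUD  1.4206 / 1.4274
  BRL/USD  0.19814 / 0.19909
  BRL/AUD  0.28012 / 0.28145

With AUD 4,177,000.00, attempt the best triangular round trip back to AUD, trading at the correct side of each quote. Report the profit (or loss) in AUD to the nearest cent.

Best loop AUD → BRL → USD → AUD:
AUD 4,177,000.00 ÷ 0.28145 (buy BRL at ask) = BRL 14,841,001.95
BRL 14,841,001.95 × 0.19814 (sell BRL at bid) = USD 2,940,596.13
USD 2,940,596.13 × 1.4206 (sell USD at bid) = AUD 4,177,410.86

Net profit: AUD 410.86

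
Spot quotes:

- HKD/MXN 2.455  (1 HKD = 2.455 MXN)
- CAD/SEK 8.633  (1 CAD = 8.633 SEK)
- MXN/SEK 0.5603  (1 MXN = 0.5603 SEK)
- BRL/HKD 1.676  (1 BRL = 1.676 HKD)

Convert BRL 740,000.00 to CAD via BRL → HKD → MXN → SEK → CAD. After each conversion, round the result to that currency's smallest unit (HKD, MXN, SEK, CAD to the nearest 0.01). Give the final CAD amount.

CAD 197,613.27

BRL 740,000.00 × 1.676 = HKD 1,240,240.00
HKD 1,240,240.00 × 2.455 = MXN 3,044,789.20
MXN 3,044,789.20 × 0.5603 = SEK 1,705,995.39
SEK 1,705,995.39 ÷ 8.633 = CAD 197,613.27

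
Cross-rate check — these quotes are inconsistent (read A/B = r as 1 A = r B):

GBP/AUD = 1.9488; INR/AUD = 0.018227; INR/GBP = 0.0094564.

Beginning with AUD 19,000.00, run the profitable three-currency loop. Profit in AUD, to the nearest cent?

Profitable loop is AUD → INR → GBP → AUD:
AUD 19,000.00 ÷ 0.018227 = INR 1,042,409.61
INR 1,042,409.61 × 0.0094564 = GBP 9,857.44
GBP 9,857.44 × 1.9488 = AUD 19,210.18
Profit = AUD 19,210.18 − AUD 19,000.00

Profit: AUD 210.18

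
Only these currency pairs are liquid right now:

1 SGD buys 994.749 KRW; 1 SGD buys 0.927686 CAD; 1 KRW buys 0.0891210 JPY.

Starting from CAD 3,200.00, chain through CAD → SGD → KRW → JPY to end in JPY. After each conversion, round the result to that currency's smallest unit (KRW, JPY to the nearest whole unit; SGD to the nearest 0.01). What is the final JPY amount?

CAD 3,200.00 ÷ 0.927686 = SGD 3,449.44
SGD 3,449.44 × 994.749 = KRW 3,431,327
KRW 3,431,327 × 0.0891210 = JPY 305,803

JPY 305,803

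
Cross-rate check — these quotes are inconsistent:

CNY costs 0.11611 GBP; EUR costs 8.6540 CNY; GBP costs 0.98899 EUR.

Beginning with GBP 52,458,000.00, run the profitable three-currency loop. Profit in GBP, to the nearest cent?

Profit: GBP 329,769.60

Profitable loop is GBP → CNY → EUR → GBP:
GBP 52,458,000.00 ÷ 0.11611 = CNY 451,795,710.96
CNY 451,795,710.96 ÷ 8.6540 = EUR 52,206,576.26
EUR 52,206,576.26 ÷ 0.98899 = GBP 52,787,769.60
Profit = GBP 52,787,769.60 − GBP 52,458,000.00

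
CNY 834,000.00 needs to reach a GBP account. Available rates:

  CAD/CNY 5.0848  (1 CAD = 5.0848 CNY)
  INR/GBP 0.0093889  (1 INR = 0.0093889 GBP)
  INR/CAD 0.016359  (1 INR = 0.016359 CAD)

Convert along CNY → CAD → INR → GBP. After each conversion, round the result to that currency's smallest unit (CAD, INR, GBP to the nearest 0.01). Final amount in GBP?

CNY 834,000.00 ÷ 5.0848 = CAD 164,018.25
CAD 164,018.25 ÷ 0.016359 = INR 10,026,178.25
INR 10,026,178.25 × 0.0093889 = GBP 94,134.78

GBP 94,134.78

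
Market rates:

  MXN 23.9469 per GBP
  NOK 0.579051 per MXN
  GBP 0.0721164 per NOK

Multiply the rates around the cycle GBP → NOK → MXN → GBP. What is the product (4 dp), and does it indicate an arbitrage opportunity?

Around GBP → NOK → MXN → GBP: 1 ÷ 0.0721164 ÷ 0.579051 ÷ 23.9469 = 1.000000
Product ≈ 1 (deviation 0.000%, within rounding noise).

1.0000 (no arbitrage)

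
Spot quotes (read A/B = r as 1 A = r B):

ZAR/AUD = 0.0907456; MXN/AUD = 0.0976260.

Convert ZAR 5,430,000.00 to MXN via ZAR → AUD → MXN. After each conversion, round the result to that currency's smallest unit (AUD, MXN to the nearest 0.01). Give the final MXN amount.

ZAR 5,430,000.00 × 0.0907456 = AUD 492,748.61
AUD 492,748.61 ÷ 0.0976260 = MXN 5,047,309.22

MXN 5,047,309.22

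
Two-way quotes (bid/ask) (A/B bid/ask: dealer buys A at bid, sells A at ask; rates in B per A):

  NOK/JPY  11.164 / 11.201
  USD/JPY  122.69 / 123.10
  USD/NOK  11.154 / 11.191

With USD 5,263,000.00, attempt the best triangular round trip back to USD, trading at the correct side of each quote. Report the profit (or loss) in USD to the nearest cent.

Net profit: USD 60,849.69

Best loop USD → NOK → JPY → USD:
USD 5,263,000.00 × 11.154 (sell USD at bid) = NOK 58,703,502.00
NOK 58,703,502.00 × 11.164 (sell NOK at bid) = JPY 655,365,896
JPY 655,365,896 ÷ 123.10 (buy USD at ask) = USD 5,323,849.69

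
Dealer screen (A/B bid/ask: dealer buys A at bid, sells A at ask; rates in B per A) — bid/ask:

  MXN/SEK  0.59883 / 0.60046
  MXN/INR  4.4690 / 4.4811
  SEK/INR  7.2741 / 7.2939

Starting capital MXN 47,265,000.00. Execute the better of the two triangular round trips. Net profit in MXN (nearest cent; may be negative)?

Best loop MXN → INR → SEK → MXN:
MXN 47,265,000.00 × 4.4690 (sell MXN at bid) = INR 211,227,285.00
INR 211,227,285.00 ÷ 7.2939 (buy SEK at ask) = SEK 28,959,443.51
SEK 28,959,443.51 ÷ 0.60046 (buy MXN at ask) = MXN 48,228,763.79

Net profit: MXN 963,763.79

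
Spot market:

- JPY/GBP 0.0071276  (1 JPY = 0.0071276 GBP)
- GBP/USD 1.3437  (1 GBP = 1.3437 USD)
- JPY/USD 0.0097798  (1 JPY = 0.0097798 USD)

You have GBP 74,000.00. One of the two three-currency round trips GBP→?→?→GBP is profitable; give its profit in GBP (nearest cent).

Profitable loop is GBP → JPY → USD → GBP:
GBP 74,000.00 ÷ 0.0071276 = JPY 10,382,176
JPY 10,382,176 × 0.0097798 = USD 101,535.61
USD 101,535.61 ÷ 1.3437 = GBP 75,564.19
Profit = GBP 75,564.19 − GBP 74,000.00

Profit: GBP 1,564.19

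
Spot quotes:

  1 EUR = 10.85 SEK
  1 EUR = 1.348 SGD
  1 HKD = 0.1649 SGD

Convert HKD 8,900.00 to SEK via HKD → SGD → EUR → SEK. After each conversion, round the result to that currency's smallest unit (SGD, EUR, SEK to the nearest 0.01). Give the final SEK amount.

SEK 11,812.72

HKD 8,900.00 × 0.1649 = SGD 1,467.61
SGD 1,467.61 ÷ 1.348 = EUR 1,088.73
EUR 1,088.73 × 10.85 = SEK 11,812.72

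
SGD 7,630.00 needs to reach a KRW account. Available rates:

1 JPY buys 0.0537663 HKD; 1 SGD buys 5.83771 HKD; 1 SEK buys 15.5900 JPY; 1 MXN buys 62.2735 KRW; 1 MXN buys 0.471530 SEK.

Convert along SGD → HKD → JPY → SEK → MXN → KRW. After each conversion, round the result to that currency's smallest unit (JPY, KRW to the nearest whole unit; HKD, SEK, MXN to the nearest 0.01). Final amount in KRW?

KRW 7,017,860

SGD 7,630.00 × 5.83771 = HKD 44,541.73
HKD 44,541.73 ÷ 0.0537663 = JPY 828,432
JPY 828,432 ÷ 15.5900 = SEK 53,138.68
SEK 53,138.68 ÷ 0.471530 = MXN 112,694.17
MXN 112,694.17 × 62.2735 = KRW 7,017,860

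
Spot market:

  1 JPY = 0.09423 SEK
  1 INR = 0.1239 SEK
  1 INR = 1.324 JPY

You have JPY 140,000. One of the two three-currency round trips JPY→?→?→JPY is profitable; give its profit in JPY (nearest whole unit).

Profit: JPY 972

Profitable loop is JPY → SEK → INR → JPY:
JPY 140,000 × 0.09423 = SEK 13,192.20
SEK 13,192.20 ÷ 0.1239 = INR 106,474.58
INR 106,474.58 × 1.324 = JPY 140,972
Profit = JPY 140,972 − JPY 140,000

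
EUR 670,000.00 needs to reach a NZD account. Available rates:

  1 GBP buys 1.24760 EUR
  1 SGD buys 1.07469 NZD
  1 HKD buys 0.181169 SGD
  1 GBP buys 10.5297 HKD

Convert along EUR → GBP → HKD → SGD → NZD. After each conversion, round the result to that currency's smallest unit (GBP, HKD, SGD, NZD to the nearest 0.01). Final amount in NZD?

NZD 1,100,987.86

EUR 670,000.00 ÷ 1.24760 = GBP 537,031.10
GBP 537,031.10 × 10.5297 = HKD 5,654,776.37
HKD 5,654,776.37 × 0.181169 = SGD 1,024,470.18
SGD 1,024,470.18 × 1.07469 = NZD 1,100,987.86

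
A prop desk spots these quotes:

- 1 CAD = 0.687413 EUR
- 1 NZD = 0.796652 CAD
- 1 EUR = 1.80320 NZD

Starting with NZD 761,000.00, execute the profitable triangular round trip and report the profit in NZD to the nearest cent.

Profit: NZD 9,645.00

Profitable loop is NZD → EUR → CAD → NZD:
NZD 761,000.00 ÷ 1.80320 = EUR 422,027.51
EUR 422,027.51 ÷ 0.687413 = CAD 613,935.88
CAD 613,935.88 ÷ 0.796652 = NZD 770,645.00
Profit = NZD 770,645.00 − NZD 761,000.00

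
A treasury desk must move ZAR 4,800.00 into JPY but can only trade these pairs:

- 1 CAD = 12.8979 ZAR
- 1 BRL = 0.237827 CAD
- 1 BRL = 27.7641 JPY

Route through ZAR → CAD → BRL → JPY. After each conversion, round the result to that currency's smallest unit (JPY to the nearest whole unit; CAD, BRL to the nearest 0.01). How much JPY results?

JPY 43,445

ZAR 4,800.00 ÷ 12.8979 = CAD 372.15
CAD 372.15 ÷ 0.237827 = BRL 1,564.79
BRL 1,564.79 × 27.7641 = JPY 43,445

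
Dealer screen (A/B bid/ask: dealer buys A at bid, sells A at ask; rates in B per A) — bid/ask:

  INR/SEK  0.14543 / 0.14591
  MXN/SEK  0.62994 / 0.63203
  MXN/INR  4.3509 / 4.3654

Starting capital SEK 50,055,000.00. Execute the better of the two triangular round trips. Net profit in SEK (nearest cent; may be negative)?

Net profit: SEK 57,131.82

Best loop SEK → MXN → INR → SEK:
SEK 50,055,000.00 ÷ 0.63203 (buy MXN at ask) = MXN 79,197,190.01
MXN 79,197,190.01 × 4.3509 (sell MXN at bid) = INR 344,579,054.00
INR 344,579,054.00 × 0.14543 (sell INR at bid) = SEK 50,112,131.82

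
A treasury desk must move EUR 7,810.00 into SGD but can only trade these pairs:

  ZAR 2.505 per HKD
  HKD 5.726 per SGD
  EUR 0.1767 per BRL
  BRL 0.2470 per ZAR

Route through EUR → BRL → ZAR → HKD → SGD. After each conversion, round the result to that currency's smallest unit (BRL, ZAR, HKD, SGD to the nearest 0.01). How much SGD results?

SGD 12,475.52

EUR 7,810.00 ÷ 0.1767 = BRL 44,199.21
BRL 44,199.21 ÷ 0.2470 = ZAR 178,944.17
ZAR 178,944.17 ÷ 2.505 = HKD 71,434.80
HKD 71,434.80 ÷ 5.726 = SGD 12,475.52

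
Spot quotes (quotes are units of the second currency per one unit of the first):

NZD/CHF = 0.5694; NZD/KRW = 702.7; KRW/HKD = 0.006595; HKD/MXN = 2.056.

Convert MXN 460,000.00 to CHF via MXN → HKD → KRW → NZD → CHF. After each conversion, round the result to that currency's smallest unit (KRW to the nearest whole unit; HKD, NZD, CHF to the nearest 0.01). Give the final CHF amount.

MXN 460,000.00 ÷ 2.056 = HKD 223,735.41
HKD 223,735.41 ÷ 0.006595 = KRW 33,925,005
KRW 33,925,005 ÷ 702.7 = NZD 48,278.08
NZD 48,278.08 × 0.5694 = CHF 27,489.54

CHF 27,489.54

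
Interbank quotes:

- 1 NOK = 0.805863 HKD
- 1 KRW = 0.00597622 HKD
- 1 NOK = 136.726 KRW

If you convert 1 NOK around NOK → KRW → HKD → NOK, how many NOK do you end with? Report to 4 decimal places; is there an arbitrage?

Around NOK → KRW → HKD → NOK: 1 × 136.726 × 0.00597622 ÷ 0.805863 = 1.013950
Product > 1; profitable direction is NOK → KRW → HKD → NOK.

1.0139 (arbitrage exists)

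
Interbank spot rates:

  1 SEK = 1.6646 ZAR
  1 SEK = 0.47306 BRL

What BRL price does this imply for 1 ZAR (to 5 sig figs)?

ZAR/BRL = 0.28419

1 ZAR ÷ 1.6646 = 0.600745 SEK
0.600745 SEK × 0.47306 = 0.284188 BRL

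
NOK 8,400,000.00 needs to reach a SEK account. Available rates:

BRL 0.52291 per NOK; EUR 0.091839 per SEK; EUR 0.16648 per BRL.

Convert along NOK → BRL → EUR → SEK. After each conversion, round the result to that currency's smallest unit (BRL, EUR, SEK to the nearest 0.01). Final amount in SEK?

NOK 8,400,000.00 × 0.52291 = BRL 4,392,444.00
BRL 4,392,444.00 × 0.16648 = EUR 731,254.08
EUR 731,254.08 ÷ 0.091839 = SEK 7,962,348.02

SEK 7,962,348.02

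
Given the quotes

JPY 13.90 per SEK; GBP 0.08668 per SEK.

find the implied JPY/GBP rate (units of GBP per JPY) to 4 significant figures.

1 JPY ÷ 13.90 = 0.0719424 SEK
0.0719424 SEK × 0.08668 = 0.00623597 GBP

JPY/GBP = 0.006236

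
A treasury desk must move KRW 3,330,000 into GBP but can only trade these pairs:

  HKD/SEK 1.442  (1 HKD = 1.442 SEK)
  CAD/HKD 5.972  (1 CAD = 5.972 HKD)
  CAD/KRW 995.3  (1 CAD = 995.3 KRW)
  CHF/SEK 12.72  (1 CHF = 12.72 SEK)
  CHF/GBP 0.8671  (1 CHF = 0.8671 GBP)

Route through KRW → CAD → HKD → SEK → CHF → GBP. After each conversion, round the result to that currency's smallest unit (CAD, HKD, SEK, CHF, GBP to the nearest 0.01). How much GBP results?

KRW 3,330,000 ÷ 995.3 = CAD 3,345.72
CAD 3,345.72 × 5.972 = HKD 19,980.64
HKD 19,980.64 × 1.442 = SEK 28,812.08
SEK 28,812.08 ÷ 12.72 = CHF 2,265.10
CHF 2,265.10 × 0.8671 = GBP 1,964.07

GBP 1,964.07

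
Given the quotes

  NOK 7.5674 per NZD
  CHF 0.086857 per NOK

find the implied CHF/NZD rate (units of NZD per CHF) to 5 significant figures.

1 CHF ÷ 0.086857 = 11.5132 NOK
11.5132 NOK ÷ 7.5674 = 1.52142 NZD

CHF/NZD = 1.5214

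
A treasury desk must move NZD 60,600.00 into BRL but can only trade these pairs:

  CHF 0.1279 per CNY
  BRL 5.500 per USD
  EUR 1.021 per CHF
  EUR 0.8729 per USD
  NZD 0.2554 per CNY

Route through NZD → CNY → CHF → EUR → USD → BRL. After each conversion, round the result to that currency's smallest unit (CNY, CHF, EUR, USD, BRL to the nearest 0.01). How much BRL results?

BRL 195,229.82

NZD 60,600.00 ÷ 0.2554 = CNY 237,274.86
CNY 237,274.86 × 0.1279 = CHF 30,347.45
CHF 30,347.45 × 1.021 = EUR 30,984.75
EUR 30,984.75 ÷ 0.8729 = USD 35,496.33
USD 35,496.33 × 5.500 = BRL 195,229.82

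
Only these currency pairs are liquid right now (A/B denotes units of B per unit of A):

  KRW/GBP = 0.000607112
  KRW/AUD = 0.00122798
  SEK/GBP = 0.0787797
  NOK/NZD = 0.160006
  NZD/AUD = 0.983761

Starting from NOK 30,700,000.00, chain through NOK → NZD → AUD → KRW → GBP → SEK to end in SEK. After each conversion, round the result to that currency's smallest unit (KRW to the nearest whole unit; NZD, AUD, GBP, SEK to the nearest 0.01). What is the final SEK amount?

NOK 30,700,000.00 × 0.160006 = NZD 4,912,184.20
NZD 4,912,184.20 × 0.983761 = AUD 4,832,415.24
AUD 4,832,415.24 ÷ 0.00122798 = KRW 3,935,255,656
KRW 3,935,255,656 × 0.000607112 = GBP 2,389,140.93
GBP 2,389,140.93 ÷ 0.0787797 = SEK 30,326,859.97

SEK 30,326,859.97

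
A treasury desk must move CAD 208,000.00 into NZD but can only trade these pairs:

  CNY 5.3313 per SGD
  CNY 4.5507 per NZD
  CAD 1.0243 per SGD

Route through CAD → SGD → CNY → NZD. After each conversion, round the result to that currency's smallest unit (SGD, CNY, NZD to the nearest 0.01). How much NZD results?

NZD 237,898.16

CAD 208,000.00 ÷ 1.0243 = SGD 203,065.51
SGD 203,065.51 × 5.3313 = CNY 1,082,603.15
CNY 1,082,603.15 ÷ 4.5507 = NZD 237,898.16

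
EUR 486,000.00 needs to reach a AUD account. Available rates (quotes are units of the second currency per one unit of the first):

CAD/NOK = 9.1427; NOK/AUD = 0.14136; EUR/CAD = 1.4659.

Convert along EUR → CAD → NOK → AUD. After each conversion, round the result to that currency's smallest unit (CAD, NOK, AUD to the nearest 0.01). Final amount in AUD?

EUR 486,000.00 × 1.4659 = CAD 712,427.40
CAD 712,427.40 × 9.1427 = NOK 6,513,509.99
NOK 6,513,509.99 × 0.14136 = AUD 920,749.77

AUD 920,749.77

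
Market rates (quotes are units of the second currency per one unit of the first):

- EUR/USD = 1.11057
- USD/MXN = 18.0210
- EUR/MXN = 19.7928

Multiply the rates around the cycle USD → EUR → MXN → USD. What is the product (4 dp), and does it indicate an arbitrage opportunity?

0.9890 (arbitrage exists)

Around USD → EUR → MXN → USD: 1 ÷ 1.11057 × 19.7928 ÷ 18.0210 = 0.988968
Product < 1; profitable direction is USD → MXN → EUR → USD.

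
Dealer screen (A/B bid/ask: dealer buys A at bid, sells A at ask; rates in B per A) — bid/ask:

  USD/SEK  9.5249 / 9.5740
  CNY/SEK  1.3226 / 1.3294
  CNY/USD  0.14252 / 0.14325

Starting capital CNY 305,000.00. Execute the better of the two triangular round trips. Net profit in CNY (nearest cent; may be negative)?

Best loop CNY → USD → SEK → CNY:
CNY 305,000.00 × 0.14252 (sell CNY at bid) = USD 43,468.60
USD 43,468.60 × 9.5249 (sell USD at bid) = SEK 414,034.07
SEK 414,034.07 ÷ 1.3294 (buy CNY at ask) = CNY 311,444.31

Net profit: CNY 6,444.31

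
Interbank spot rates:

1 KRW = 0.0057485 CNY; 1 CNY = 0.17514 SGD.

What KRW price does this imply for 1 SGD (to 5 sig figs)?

1 SGD ÷ 0.17514 = 5.70972 CNY
5.70972 CNY ÷ 0.0057485 = 993.254 KRW

SGD/KRW = 993.25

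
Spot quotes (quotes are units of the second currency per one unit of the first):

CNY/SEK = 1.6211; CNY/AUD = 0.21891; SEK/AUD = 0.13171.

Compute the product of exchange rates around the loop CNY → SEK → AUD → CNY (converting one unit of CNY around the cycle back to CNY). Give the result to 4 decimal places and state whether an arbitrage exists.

Around CNY → SEK → AUD → CNY: 1 × 1.6211 × 0.13171 ÷ 0.21891 = 0.975356
Product < 1; profitable direction is CNY → AUD → SEK → CNY.

0.9754 (arbitrage exists)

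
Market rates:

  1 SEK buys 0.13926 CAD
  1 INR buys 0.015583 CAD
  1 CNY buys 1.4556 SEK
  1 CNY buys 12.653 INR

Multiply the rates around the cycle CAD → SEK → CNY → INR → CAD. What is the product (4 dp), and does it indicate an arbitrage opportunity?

Around CAD → SEK → CNY → INR → CAD: 1 ÷ 0.13926 ÷ 1.4556 × 12.653 × 0.015583 = 0.972694
Product < 1; profitable direction is CAD → INR → CNY → SEK → CAD.

0.9727 (arbitrage exists)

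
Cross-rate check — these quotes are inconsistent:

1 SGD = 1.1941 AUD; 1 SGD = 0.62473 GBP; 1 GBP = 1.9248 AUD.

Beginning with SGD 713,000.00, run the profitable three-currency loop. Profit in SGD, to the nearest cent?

Profitable loop is SGD → GBP → AUD → SGD:
SGD 713,000.00 × 0.62473 = GBP 445,432.49
GBP 445,432.49 × 1.9248 = AUD 857,368.46
AUD 857,368.46 ÷ 1.1941 = SGD 718,003.90
Profit = SGD 718,003.90 − SGD 713,000.00

Profit: SGD 5,003.90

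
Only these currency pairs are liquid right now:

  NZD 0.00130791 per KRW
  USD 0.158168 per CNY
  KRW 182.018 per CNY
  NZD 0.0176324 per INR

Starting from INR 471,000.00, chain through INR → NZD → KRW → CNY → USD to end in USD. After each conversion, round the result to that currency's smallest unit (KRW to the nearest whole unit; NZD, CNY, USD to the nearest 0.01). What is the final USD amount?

USD 5,517.71

INR 471,000.00 × 0.0176324 = NZD 8,304.86
NZD 8,304.86 ÷ 0.00130791 = KRW 6,349,718
KRW 6,349,718 ÷ 182.018 = CNY 34,885.11
CNY 34,885.11 × 0.158168 = USD 5,517.71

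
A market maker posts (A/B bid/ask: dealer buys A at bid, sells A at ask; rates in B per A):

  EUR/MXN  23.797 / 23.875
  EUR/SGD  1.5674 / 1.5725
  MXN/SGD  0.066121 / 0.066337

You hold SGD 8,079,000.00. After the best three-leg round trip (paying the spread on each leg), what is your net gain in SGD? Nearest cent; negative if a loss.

Best loop SGD → EUR → MXN → SGD:
SGD 8,079,000.00 ÷ 1.5725 (buy EUR at ask) = EUR 5,137,678.86
EUR 5,137,678.86 × 23.797 (sell EUR at bid) = MXN 122,261,343.72
MXN 122,261,343.72 × 0.066121 (sell MXN at bid) = SGD 8,084,042.31

Net profit: SGD 5,042.31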